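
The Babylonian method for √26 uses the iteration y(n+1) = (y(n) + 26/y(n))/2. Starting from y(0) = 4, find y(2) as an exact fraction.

857/168

y(1) = (4 + 26/4)/2 = 21/4.
y(2) = (21/4 + 26/(21/4))/2 = 857/168.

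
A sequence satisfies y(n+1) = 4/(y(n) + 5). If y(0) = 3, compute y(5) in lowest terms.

y(1) = 4/(3 + 5) = 1/2.
y(2) = 4/(1/2 + 5) = 8/11.
y(3) = 4/(8/11 + 5) = 44/63.
y(4) = 4/(44/63 + 5) = 252/359.
y(5) = 4/(252/359 + 5) = 1436/2047.

1436/2047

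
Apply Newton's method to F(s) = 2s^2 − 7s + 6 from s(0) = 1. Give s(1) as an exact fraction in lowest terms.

F'(s) = 4s − 7.
F(1) = 1, F'(1) = −3, so s(1) = 1 − 1/(−3) = 4/3.

4/3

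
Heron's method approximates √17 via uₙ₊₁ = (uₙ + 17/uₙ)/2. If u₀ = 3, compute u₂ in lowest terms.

u₁ = (3 + 17/3)/2 = 13/3.
u₂ = (13/3 + 17/(13/3))/2 = 161/39.

161/39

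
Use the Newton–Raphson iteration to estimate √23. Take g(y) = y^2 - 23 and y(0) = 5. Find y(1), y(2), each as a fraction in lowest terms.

g'(y) = 2y.
g(5) = 2, g'(5) = 10, so y(1) = 5 - 2/10 = 24/5.
g(24/5) = 1/25, g'(24/5) = 48/5, so y(2) = (24/5) - (1/25)/(48/5) = 1151/240.

y(1) = 24/5, y(2) = 1151/240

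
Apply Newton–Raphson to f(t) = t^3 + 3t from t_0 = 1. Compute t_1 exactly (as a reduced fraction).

f'(t) = 3t^2 + 3.
f(1) = 4, f'(1) = 6, so t_1 = 1 − 4/6 = 1/3.

1/3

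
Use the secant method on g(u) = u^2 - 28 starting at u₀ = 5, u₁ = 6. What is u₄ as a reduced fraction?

9530/1801

g(5) = -3, g(6) = 8. u₂ = 6 - 8·(6 - 5)/(8 - (-3)) = 58/11.
g(6) = 8, g(58/11) = -24/121. u₃ = (58/11) - (-24/121)·((58/11) - 6)/((-24/121) - 8) = 164/31.
g(58/11) = -24/121, g(164/31) = -12/961. u₄ = (164/31) - (-12/961)·((164/31) - (58/11))/((-12/961) - (-24/121)) = 9530/1801.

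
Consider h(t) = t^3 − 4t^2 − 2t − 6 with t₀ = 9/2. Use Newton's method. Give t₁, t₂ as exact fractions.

t₁ = 33/7, t₂ = 43440/9247

h'(t) = 3t^2 − 8t − 2.
h(9/2) = −39/8, h'(9/2) = 91/4, so t₁ = (9/2) − (−39/8)/(91/4) = 33/7.
h(33/7) = 153/343, h'(33/7) = 1321/49, so t₂ = (33/7) − (153/343)/(1321/49) = 43440/9247.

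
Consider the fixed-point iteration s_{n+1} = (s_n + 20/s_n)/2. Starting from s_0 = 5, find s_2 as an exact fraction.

s_1 = (5 + 20/5)/2 = 9/2.
s_2 = (9/2 + 20/(9/2))/2 = 161/36.

161/36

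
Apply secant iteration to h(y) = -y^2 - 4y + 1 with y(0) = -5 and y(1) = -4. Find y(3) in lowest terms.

-89/21

h(-5) = -4, h(-4) = 1. y(2) = (-4) - 1·((-4) - (-5))/(1 - (-4)) = -21/5.
h(-4) = 1, h(-21/5) = 4/25. y(3) = (-21/5) - (4/25)·((-21/5) - (-4))/((4/25) - 1) = -89/21.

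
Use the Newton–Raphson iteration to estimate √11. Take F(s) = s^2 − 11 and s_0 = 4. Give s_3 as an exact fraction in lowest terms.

4106353/1238112

F'(s) = 2s.
F(4) = 5, F'(4) = 8, so s_1 = 4 − 5/8 = 27/8.
F(27/8) = 25/64, F'(27/8) = 27/4, so s_2 = (27/8) − (25/64)/(27/4) = 1433/432.
F(1433/432) = 625/186624, F'(1433/432) = 1433/216, so s_3 = (1433/432) − (625/186624)/(1433/216) = 4106353/1238112.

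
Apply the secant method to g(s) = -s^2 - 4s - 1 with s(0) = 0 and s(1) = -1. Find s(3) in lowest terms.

g(0) = -1, g(-1) = 2. s(2) = (-1) - 2·((-1) - 0)/(2 - (-1)) = -1/3.
g(-1) = 2, g(-1/3) = 2/9. s(3) = (-1/3) - (2/9)·((-1/3) - (-1))/((2/9) - 2) = -1/4.

-1/4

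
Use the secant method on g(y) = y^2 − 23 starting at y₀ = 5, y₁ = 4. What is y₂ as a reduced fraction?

43/9

g(5) = 2, g(4) = −7. y₂ = 4 − (−7)·(4 − 5)/((−7) − 2) = 43/9.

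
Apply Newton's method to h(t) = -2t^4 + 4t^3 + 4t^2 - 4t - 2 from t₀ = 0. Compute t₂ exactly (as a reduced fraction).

-13/32

h'(t) = -8t^3 + 12t^2 + 8t - 4.
h(0) = -2, h'(0) = -4, so t₁ = 0 - (-2)/(-4) = -1/2.
h(-1/2) = 3/8, h'(-1/2) = -4, so t₂ = (-1/2) - (3/8)/(-4) = -13/32.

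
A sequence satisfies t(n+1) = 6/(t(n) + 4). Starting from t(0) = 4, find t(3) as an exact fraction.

t(1) = 6/(4 + 4) = 3/4.
t(2) = 6/(3/4 + 4) = 24/19.
t(3) = 6/(24/19 + 4) = 57/50.

57/50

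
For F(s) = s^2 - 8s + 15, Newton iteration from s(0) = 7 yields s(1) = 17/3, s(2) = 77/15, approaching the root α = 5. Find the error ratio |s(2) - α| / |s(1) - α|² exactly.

3/10

s(1) - α = 17/3 - 5 = 2/3, so |s(1) - α| = 2/3.
s(2) - α = 77/15 - 5 = 2/15, so |s(2) - α| = 2/15.
|s(1) - α|² = 4/9.
Ratio = (2/15) / (4/9) = 3/10.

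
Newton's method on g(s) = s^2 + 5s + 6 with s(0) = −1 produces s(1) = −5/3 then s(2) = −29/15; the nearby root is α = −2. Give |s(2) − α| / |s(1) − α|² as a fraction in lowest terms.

3/5

s(1) − α = −5/3 − (−2) = −5/3 + 2 = 1/3, so |s(1) − α| = 1/3.
s(2) − α = −29/15 − (−2) = −29/15 + 2 = 1/15, so |s(2) − α| = 1/15.
|s(1) − α|² = 1/9.
Ratio = (1/15) / (1/9) = 3/5.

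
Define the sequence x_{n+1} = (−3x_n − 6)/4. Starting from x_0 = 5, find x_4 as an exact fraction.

255/256

x_1 = (−3·5 − 6)/4 = −21/4.
x_2 = (−3·(−21/4) − 6)/4 = 39/16.
x_3 = (−3·(39/16) − 6)/4 = −213/64.
x_4 = (−3·(−213/64) − 6)/4 = 255/256.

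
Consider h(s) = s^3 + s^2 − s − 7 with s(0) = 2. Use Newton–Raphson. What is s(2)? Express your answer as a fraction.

h'(s) = 3s^2 + 2s − 1.
h(2) = 3, h'(2) = 15, so s(1) = 2 − 3/15 = 9/5.
h(9/5) = 34/125, h'(9/5) = 308/25, so s(2) = (9/5) − (34/125)/(308/25) = 1369/770.

1369/770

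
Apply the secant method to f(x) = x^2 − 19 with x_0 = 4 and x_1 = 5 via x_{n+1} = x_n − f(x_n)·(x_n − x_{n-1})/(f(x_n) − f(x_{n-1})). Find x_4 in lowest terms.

f(4) = −3, f(5) = 6. x_2 = 5 − 6·(5 − 4)/(6 − (−3)) = 13/3.
f(5) = 6, f(13/3) = −2/9. x_3 = (13/3) − (−2/9)·((13/3) − 5)/((−2/9) − 6) = 61/14.
f(13/3) = −2/9, f(61/14) = −3/196. x_4 = (61/14) − (−3/196)·((61/14) − (13/3))/((−3/196) − (−2/9)) = 1591/365.

1591/365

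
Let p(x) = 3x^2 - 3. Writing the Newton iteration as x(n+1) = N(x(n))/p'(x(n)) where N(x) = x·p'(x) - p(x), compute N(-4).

p'(x) = 6x.
N(x) = x·p'(x) - p(x) = x·(6x) - (3x^2 - 3) = 3x^2 + 3.
N(-4) = 51.

51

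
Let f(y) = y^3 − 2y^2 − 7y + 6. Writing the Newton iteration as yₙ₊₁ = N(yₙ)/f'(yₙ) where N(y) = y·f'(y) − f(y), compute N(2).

f'(y) = 3y^2 − 4y − 7.
N(y) = y·f'(y) − f(y) = y·(3y^2 − 4y − 7) − (y^3 − 2y^2 − 7y + 6) = 2y^3 − 2y^2 − 6.
N(2) = 2.

2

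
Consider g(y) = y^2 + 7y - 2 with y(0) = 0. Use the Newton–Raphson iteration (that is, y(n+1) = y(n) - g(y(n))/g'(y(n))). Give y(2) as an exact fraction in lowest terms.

102/371

g'(y) = 2y + 7.
g(0) = -2, g'(0) = 7, so y(1) = 0 - (-2)/7 = 2/7.
g(2/7) = 4/49, g'(2/7) = 53/7, so y(2) = (2/7) - (4/49)/(53/7) = 102/371.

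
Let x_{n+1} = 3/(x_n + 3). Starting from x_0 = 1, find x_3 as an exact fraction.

x_1 = 3/(1 + 3) = 3/4.
x_2 = 3/(3/4 + 3) = 4/5.
x_3 = 3/(4/5 + 3) = 15/19.

15/19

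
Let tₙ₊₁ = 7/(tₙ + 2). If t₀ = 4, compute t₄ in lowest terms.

560/293

t₁ = 7/(4 + 2) = 7/6.
t₂ = 7/(7/6 + 2) = 42/19.
t₃ = 7/(42/19 + 2) = 133/80.
t₄ = 7/(133/80 + 2) = 560/293.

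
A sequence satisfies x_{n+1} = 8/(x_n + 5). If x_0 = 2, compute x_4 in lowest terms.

2168/1699

x_1 = 8/(2 + 5) = 8/7.
x_2 = 8/(8/7 + 5) = 56/43.
x_3 = 8/(56/43 + 5) = 344/271.
x_4 = 8/(344/271 + 5) = 2168/1699.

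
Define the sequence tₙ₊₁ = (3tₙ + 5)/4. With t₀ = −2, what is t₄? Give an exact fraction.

713/256

t₁ = (3·(−2) + 5)/4 = −1/4.
t₂ = (3·(−1/4) + 5)/4 = 17/16.
t₃ = (3·(17/16) + 5)/4 = 131/64.
t₄ = (3·(131/64) + 5)/4 = 713/256.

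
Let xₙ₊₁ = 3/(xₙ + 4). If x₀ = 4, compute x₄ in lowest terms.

x₁ = 3/(4 + 4) = 3/8.
x₂ = 3/(3/8 + 4) = 24/35.
x₃ = 3/(24/35 + 4) = 105/164.
x₄ = 3/(105/164 + 4) = 492/761.

492/761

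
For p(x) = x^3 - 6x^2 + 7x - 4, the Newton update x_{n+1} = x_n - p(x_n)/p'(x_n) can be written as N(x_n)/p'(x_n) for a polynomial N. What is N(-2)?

-36

p'(x) = 3x^2 - 12x + 7.
N(x) = x·p'(x) - p(x) = x·(3x^2 - 12x + 7) - (x^3 - 6x^2 + 7x - 4) = 2x^3 - 6x^2 + 4.
N(-2) = -36.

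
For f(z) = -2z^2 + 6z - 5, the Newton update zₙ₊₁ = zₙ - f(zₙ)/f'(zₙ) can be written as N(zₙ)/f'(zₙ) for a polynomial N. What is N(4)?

f'(z) = -4z + 6.
N(z) = z·f'(z) - f(z) = z·(-4z + 6) - (-2z^2 + 6z - 5) = -2z^2 + 5.
N(4) = -27.

-27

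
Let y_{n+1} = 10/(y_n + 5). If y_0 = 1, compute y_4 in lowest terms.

26/17

y_1 = 10/(1 + 5) = 5/3.
y_2 = 10/(5/3 + 5) = 3/2.
y_3 = 10/(3/2 + 5) = 20/13.
y_4 = 10/(20/13 + 5) = 26/17.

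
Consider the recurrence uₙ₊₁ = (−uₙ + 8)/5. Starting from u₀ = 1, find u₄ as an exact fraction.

u₁ = (−1 + 8)/5 = 7/5.
u₂ = (−(7/5) + 8)/5 = 33/25.
u₃ = (−(33/25) + 8)/5 = 167/125.
u₄ = (−(167/125) + 8)/5 = 833/625.

833/625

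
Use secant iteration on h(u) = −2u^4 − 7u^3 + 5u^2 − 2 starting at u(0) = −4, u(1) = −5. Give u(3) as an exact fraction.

−7631227/1871939

h(−4) = 14, h(−5) = −252. u(2) = (−5) − (−252)·((−5) − (−4))/((−252) − 14) = −77/19.
h(−5) = −252, h(−77/19) = 854010/130321. u(3) = (−77/19) − (854010/130321)·((−77/19) − (−5))/((854010/130321) − (−252)) = −7631227/1871939.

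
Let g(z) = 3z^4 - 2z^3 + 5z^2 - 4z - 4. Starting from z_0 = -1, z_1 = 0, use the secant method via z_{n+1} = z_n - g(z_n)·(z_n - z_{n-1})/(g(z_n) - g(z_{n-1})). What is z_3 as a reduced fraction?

-686/971

g(-1) = 10, g(0) = -4. z_2 = 0 - (-4)·(0 - (-1))/((-4) - 10) = -2/7.
g(0) = -4, g(-2/7) = -5720/2401. z_3 = (-2/7) - (-5720/2401)·((-2/7) - 0)/((-5720/2401) - (-4)) = -686/971.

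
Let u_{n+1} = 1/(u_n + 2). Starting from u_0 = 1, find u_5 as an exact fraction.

u_1 = 1/(1 + 2) = 1/3.
u_2 = 1/(1/3 + 2) = 3/7.
u_3 = 1/(3/7 + 2) = 7/17.
u_4 = 1/(7/17 + 2) = 17/41.
u_5 = 1/(17/41 + 2) = 41/99.

41/99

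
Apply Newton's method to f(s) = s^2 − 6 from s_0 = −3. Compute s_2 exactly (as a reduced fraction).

−49/20

f'(s) = 2s.
f(−3) = 3, f'(−3) = −6, so s_1 = (−3) − 3/(−6) = −5/2.
f(−5/2) = 1/4, f'(−5/2) = −5, so s_2 = (−5/2) − (1/4)/(−5) = −49/20.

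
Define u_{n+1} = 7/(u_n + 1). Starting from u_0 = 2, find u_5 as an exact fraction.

707/318

u_1 = 7/(2 + 1) = 7/3.
u_2 = 7/(7/3 + 1) = 21/10.
u_3 = 7/(21/10 + 1) = 70/31.
u_4 = 7/(70/31 + 1) = 217/101.
u_5 = 7/(217/101 + 1) = 707/318.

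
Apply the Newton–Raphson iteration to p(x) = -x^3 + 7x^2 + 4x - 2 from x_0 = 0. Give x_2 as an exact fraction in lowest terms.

p'(x) = -3x^2 + 14x + 4.
p(0) = -2, p'(0) = 4, so x_1 = 0 - (-2)/4 = 1/2.
p(1/2) = 13/8, p'(1/2) = 41/4, so x_2 = (1/2) - (13/8)/(41/4) = 14/41.

14/41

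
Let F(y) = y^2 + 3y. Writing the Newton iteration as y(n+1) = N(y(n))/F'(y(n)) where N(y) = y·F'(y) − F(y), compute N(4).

16

F'(y) = 2y + 3.
N(y) = y·F'(y) − F(y) = y·(2y + 3) − (y^2 + 3y) = y^2.
N(4) = 16.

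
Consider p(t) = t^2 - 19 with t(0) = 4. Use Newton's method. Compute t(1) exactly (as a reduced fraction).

35/8

p'(t) = 2t.
p(4) = -3, p'(4) = 8, so t(1) = 4 - (-3)/8 = 35/8.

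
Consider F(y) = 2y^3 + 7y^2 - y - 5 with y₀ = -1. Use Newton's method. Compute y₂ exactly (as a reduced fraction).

-5629/6345

F'(y) = 6y^2 + 14y - 1.
F(-1) = 1, F'(-1) = -9, so y₁ = (-1) - 1/(-9) = -8/9.
F(-8/9) = 11/729, F'(-8/9) = -235/27, so y₂ = (-8/9) - (11/729)/(-235/27) = -5629/6345.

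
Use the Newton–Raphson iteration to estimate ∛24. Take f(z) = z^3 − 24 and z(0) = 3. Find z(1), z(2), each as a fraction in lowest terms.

f'(z) = 3z^2.
f(3) = 3, f'(3) = 27, so z(1) = 3 − 3/27 = 26/9.
f(26/9) = 80/729, f'(26/9) = 676/27, so z(2) = (26/9) − (80/729)/(676/27) = 13162/4563.

z(1) = 26/9, z(2) = 13162/4563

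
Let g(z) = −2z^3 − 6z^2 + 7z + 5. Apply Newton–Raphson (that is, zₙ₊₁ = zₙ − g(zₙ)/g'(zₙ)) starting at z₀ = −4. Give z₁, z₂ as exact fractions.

g'(z) = −6z^2 − 12z + 7.
g(−4) = 9, g'(−4) = −41, so z₁ = (−4) − 9/(−41) = −155/41.
g(−155/41) = 58320/68921, g'(−155/41) = −56123/1681, so z₂ = (−155/41) − (58320/68921)/(−56123/1681) = −8640745/2301043.

z₁ = −155/41, z₂ = −8640745/2301043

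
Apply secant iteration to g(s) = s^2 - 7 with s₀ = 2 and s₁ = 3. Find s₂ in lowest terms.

g(2) = -3, g(3) = 2. s₂ = 3 - 2·(3 - 2)/(2 - (-3)) = 13/5.

13/5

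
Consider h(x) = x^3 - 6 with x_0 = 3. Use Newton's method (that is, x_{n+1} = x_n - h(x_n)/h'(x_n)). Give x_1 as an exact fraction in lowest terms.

20/9

h'(x) = 3x^2.
h(3) = 21, h'(3) = 27, so x_1 = 3 - 21/27 = 20/9.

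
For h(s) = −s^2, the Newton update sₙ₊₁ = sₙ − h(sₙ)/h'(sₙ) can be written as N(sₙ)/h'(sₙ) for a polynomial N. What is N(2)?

−4

h'(s) = −2s.
N(s) = s·h'(s) − h(s) = s·(−2s) − (−s^2) = −s^2.
N(2) = −4.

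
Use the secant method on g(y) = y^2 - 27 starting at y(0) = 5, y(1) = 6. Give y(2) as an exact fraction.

57/11

g(5) = -2, g(6) = 9. y(2) = 6 - 9·(6 - 5)/(9 - (-2)) = 57/11.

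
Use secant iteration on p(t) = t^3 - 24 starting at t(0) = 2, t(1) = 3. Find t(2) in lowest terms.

54/19

p(2) = -16, p(3) = 3. t(2) = 3 - 3·(3 - 2)/(3 - (-16)) = 54/19.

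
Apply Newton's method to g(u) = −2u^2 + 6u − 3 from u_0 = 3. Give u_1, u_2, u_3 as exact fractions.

u_1 = 5/2, u_2 = 19/8, u_3 = 265/112

g'(u) = −4u + 6.
g(3) = −3, g'(3) = −6, so u_1 = 3 − (−3)/(−6) = 5/2.
g(5/2) = −1/2, g'(5/2) = −4, so u_2 = (5/2) − (−1/2)/(−4) = 19/8.
g(19/8) = −1/32, g'(19/8) = −7/2, so u_3 = (19/8) − (−1/32)/(−7/2) = 265/112.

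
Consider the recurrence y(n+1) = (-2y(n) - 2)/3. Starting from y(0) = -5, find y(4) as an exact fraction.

-106/81

y(1) = (-2·(-5) - 2)/3 = 8/3.
y(2) = (-2·(8/3) - 2)/3 = -22/9.
y(3) = (-2·(-22/9) - 2)/3 = 26/27.
y(4) = (-2·(26/27) - 2)/3 = -106/81.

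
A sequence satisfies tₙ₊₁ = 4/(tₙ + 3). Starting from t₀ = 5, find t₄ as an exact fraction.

116/115

t₁ = 4/(5 + 3) = 1/2.
t₂ = 4/(1/2 + 3) = 8/7.
t₃ = 4/(8/7 + 3) = 28/29.
t₄ = 4/(28/29 + 3) = 116/115.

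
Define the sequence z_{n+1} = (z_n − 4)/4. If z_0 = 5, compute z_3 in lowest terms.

z_1 = (5 − 4)/4 = 1/4.
z_2 = ((1/4) − 4)/4 = −15/16.
z_3 = ((−15/16) − 4)/4 = −79/64.

−79/64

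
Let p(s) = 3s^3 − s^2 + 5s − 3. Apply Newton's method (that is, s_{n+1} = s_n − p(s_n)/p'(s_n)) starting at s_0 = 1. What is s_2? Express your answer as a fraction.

p'(s) = 9s^2 − 2s + 5.
p(1) = 4, p'(1) = 12, so s_1 = 1 − 4/12 = 2/3.
p(2/3) = 7/9, p'(2/3) = 23/3, so s_2 = (2/3) − (7/9)/(23/3) = 13/23.

13/23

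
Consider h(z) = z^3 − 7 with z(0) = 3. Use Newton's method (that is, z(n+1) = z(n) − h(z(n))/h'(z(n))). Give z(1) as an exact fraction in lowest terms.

61/27

h'(z) = 3z^2.
h(3) = 20, h'(3) = 27, so z(1) = 3 − 20/27 = 61/27.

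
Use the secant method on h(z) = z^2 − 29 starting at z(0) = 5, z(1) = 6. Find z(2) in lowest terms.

59/11

h(5) = −4, h(6) = 7. z(2) = 6 − 7·(6 − 5)/(7 − (−4)) = 59/11.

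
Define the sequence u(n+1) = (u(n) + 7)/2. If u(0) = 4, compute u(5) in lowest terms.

221/32

u(1) = (4 + 7)/2 = 11/2.
u(2) = ((11/2) + 7)/2 = 25/4.
u(3) = ((25/4) + 7)/2 = 53/8.
u(4) = ((53/8) + 7)/2 = 109/16.
u(5) = ((109/16) + 7)/2 = 221/32.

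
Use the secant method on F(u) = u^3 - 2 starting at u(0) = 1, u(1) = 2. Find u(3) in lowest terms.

F(1) = -1, F(2) = 6. u(2) = 2 - 6·(2 - 1)/(6 - (-1)) = 8/7.
F(2) = 6, F(8/7) = -174/343. u(3) = (8/7) - (-174/343)·((8/7) - 2)/((-174/343) - 6) = 75/62.

75/62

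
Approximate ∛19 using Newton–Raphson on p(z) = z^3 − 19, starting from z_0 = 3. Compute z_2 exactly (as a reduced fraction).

p'(z) = 3z^2.
p(3) = 8, p'(3) = 27, so z_1 = 3 − 8/27 = 73/27.
p(73/27) = 15040/19683, p'(73/27) = 5329/243, so z_2 = (73/27) − (15040/19683)/(5329/243) = 1152011/431649.

1152011/431649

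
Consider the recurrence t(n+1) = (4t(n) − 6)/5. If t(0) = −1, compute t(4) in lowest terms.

t(1) = (4·(−1) − 6)/5 = −2.
t(2) = (4·(−2) − 6)/5 = −14/5.
t(3) = (4·(−14/5) − 6)/5 = −86/25.
t(4) = (4·(−86/25) − 6)/5 = −494/125.

−494/125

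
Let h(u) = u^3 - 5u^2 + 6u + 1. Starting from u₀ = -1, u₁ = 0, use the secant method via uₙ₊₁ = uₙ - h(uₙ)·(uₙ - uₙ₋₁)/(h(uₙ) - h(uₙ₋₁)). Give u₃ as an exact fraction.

h(-1) = -11, h(0) = 1. u₂ = 0 - 1·(0 - (-1))/(1 - (-11)) = -1/12.
h(0) = 1, h(-1/12) = 803/1728. u₃ = (-1/12) - (803/1728)·((-1/12) - 0)/((803/1728) - 1) = -144/925.

-144/925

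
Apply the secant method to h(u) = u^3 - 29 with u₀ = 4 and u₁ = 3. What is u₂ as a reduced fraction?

h(4) = 35, h(3) = -2. u₂ = 3 - (-2)·(3 - 4)/((-2) - 35) = 113/37.

113/37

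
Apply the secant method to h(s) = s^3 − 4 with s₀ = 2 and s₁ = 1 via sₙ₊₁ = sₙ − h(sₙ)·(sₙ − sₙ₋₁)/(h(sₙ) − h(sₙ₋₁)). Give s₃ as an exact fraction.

h(2) = 4, h(1) = −3. s₂ = 1 − (−3)·(1 − 2)/((−3) − 4) = 10/7.
h(1) = −3, h(10/7) = −372/343. s₃ = (10/7) − (−372/343)·((10/7) − 1)/((−372/343) − (−3)) = 122/73.

122/73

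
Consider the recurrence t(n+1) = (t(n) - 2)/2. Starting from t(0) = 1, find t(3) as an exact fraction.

-13/8

t(1) = (1 - 2)/2 = -1/2.
t(2) = ((-1/2) - 2)/2 = -5/4.
t(3) = ((-5/4) - 2)/2 = -13/8.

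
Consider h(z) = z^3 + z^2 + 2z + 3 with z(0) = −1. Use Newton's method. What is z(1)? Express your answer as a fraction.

−4/3

h'(z) = 3z^2 + 2z + 2.
h(−1) = 1, h'(−1) = 3, so z(1) = (−1) − 1/3 = −4/3.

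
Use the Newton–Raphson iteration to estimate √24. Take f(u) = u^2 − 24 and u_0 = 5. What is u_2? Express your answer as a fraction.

4801/980

f'(u) = 2u.
f(5) = 1, f'(5) = 10, so u_1 = 5 − 1/10 = 49/10.
f(49/10) = 1/100, f'(49/10) = 49/5, so u_2 = (49/10) − (1/100)/(49/5) = 4801/980.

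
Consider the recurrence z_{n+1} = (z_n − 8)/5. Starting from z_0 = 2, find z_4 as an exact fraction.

−1246/625

z_1 = (2 − 8)/5 = −6/5.
z_2 = ((−6/5) − 8)/5 = −46/25.
z_3 = ((−46/25) − 8)/5 = −246/125.
z_4 = ((−246/125) − 8)/5 = −1246/625.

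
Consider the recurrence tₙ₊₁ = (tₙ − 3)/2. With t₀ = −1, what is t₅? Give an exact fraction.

t₁ = ((−1) − 3)/2 = −2.
t₂ = ((−2) − 3)/2 = −5/2.
t₃ = ((−5/2) − 3)/2 = −11/4.
t₄ = ((−11/4) − 3)/2 = −23/8.
t₅ = ((−23/8) − 3)/2 = −47/16.

−47/16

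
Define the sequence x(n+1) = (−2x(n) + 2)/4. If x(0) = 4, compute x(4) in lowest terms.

9/16

x(1) = (−2·4 + 2)/4 = −3/2.
x(2) = (−2·(−3/2) + 2)/4 = 5/4.
x(3) = (−2·(5/4) + 2)/4 = −1/8.
x(4) = (−2·(−1/8) + 2)/4 = 9/16.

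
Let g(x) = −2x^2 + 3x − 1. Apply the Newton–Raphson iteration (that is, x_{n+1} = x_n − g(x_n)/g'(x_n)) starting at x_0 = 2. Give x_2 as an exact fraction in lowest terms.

73/65

g'(x) = −4x + 3.
g(2) = −3, g'(2) = −5, so x_1 = 2 − (−3)/(−5) = 7/5.
g(7/5) = −18/25, g'(7/5) = −13/5, so x_2 = (7/5) − (−18/25)/(−13/5) = 73/65.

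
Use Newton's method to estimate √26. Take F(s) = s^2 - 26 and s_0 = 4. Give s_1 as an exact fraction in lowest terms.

21/4

F'(s) = 2s.
F(4) = -10, F'(4) = 8, so s_1 = 4 - (-10)/8 = 21/4.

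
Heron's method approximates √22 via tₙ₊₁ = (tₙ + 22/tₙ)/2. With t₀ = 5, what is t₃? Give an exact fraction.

38878481/8288920

t₁ = (5 + 22/5)/2 = 47/10.
t₂ = (47/10 + 22/(47/10))/2 = 4409/940.
t₃ = (4409/940 + 22/(4409/940))/2 = 38878481/8288920.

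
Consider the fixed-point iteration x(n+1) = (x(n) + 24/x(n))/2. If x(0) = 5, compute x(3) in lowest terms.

x(1) = (5 + 24/5)/2 = 49/10.
x(2) = (49/10 + 24/(49/10))/2 = 4801/980.
x(3) = (4801/980 + 24/(4801/980))/2 = 46099201/9409960.

46099201/9409960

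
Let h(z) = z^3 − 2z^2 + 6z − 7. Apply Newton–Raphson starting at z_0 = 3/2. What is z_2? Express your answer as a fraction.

h'(z) = 3z^2 − 4z + 6.
h(3/2) = 7/8, h'(3/2) = 27/4, so z_1 = (3/2) − (7/8)/(27/4) = 37/27.
h(37/27) = 784/19683, h'(37/27) = 1495/243, so z_2 = (37/27) − (784/19683)/(1495/243) = 165161/121095.

165161/121095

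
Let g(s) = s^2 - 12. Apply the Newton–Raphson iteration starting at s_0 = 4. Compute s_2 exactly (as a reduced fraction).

g'(s) = 2s.
g(4) = 4, g'(4) = 8, so s_1 = 4 - 4/8 = 7/2.
g(7/2) = 1/4, g'(7/2) = 7, so s_2 = (7/2) - (1/4)/7 = 97/28.

97/28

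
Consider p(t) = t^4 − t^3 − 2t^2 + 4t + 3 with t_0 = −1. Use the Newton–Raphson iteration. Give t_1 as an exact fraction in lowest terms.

0

p'(t) = 4t^3 − 3t^2 − 4t + 4.
p(−1) = −1, p'(−1) = 1, so t_1 = (−1) − (−1)/1 = 0.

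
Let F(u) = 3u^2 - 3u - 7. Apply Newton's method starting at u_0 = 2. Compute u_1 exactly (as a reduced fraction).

19/9

F'(u) = 6u - 3.
F(2) = -1, F'(2) = 9, so u_1 = 2 - (-1)/9 = 19/9.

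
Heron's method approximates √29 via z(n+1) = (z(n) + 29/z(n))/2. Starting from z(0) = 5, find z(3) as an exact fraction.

528527/98145

z(1) = (5 + 29/5)/2 = 27/5.
z(2) = (27/5 + 29/(27/5))/2 = 727/135.
z(3) = (727/135 + 29/(727/135))/2 = 528527/98145.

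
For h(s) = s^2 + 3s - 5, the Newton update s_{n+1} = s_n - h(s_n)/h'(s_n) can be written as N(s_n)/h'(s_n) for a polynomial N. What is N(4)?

21

h'(s) = 2s + 3.
N(s) = s·h'(s) - h(s) = s·(2s + 3) - (s^2 + 3s - 5) = s^2 + 5.
N(4) = 21.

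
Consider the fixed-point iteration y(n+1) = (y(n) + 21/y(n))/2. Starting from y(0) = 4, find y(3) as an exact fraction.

y(1) = (4 + 21/4)/2 = 37/8.
y(2) = (37/8 + 21/(37/8))/2 = 2713/592.
y(3) = (2713/592 + 21/(2713/592))/2 = 14720113/3212192.

14720113/3212192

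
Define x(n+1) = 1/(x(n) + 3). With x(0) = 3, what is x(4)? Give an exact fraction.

63/208

x(1) = 1/(3 + 3) = 1/6.
x(2) = 1/(1/6 + 3) = 6/19.
x(3) = 1/(6/19 + 3) = 19/63.
x(4) = 1/(19/63 + 3) = 63/208.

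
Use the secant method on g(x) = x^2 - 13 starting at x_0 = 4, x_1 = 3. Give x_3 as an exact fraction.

83/23

g(4) = 3, g(3) = -4. x_2 = 3 - (-4)·(3 - 4)/((-4) - 3) = 25/7.
g(3) = -4, g(25/7) = -12/49. x_3 = (25/7) - (-12/49)·((25/7) - 3)/((-12/49) - (-4)) = 83/23.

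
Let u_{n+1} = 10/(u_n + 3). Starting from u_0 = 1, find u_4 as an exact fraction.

u_1 = 10/(1 + 3) = 5/2.
u_2 = 10/(5/2 + 3) = 20/11.
u_3 = 10/(20/11 + 3) = 110/53.
u_4 = 10/(110/53 + 3) = 530/269.

530/269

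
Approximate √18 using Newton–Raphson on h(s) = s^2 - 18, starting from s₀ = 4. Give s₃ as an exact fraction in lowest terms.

665857/156944

h'(s) = 2s.
h(4) = -2, h'(4) = 8, so s₁ = 4 - (-2)/8 = 17/4.
h(17/4) = 1/16, h'(17/4) = 17/2, so s₂ = (17/4) - (1/16)/(17/2) = 577/136.
h(577/136) = 1/18496, h'(577/136) = 577/68, so s₃ = (577/136) - (1/18496)/(577/68) = 665857/156944.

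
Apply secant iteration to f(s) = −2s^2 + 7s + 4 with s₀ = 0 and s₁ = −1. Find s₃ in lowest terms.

−44/89

f(0) = 4, f(−1) = −5. s₂ = (−1) − (−5)·((−1) − 0)/((−5) − 4) = −4/9.
f(−1) = −5, f(−4/9) = 40/81. s₃ = (−4/9) − (40/81)·((−4/9) − (−1))/((40/81) − (−5)) = −44/89.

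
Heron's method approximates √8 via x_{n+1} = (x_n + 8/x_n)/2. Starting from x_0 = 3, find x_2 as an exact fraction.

577/204

x_1 = (3 + 8/3)/2 = 17/6.
x_2 = (17/6 + 8/(17/6))/2 = 577/204.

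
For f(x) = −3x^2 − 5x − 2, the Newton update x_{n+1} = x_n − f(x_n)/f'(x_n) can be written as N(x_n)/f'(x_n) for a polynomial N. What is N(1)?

−1

f'(x) = −6x − 5.
N(x) = x·f'(x) − f(x) = x·(−6x − 5) − (−3x^2 − 5x − 2) = −3x^2 + 2.
N(1) = −1.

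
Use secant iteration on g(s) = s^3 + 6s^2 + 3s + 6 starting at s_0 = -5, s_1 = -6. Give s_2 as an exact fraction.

-39/7

g(-5) = 16, g(-6) = -12. s_2 = (-6) - (-12)·((-6) - (-5))/((-12) - 16) = -39/7.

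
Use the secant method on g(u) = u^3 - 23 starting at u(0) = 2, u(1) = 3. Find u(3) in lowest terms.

25793/9079

g(2) = -15, g(3) = 4. u(2) = 3 - 4·(3 - 2)/(4 - (-15)) = 53/19.
g(3) = 4, g(53/19) = -8880/6859. u(3) = (53/19) - (-8880/6859)·((53/19) - 3)/((-8880/6859) - 4) = 25793/9079.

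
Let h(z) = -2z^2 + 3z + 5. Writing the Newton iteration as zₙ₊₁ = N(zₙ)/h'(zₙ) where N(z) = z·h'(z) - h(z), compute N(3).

-23

h'(z) = -4z + 3.
N(z) = z·h'(z) - h(z) = z·(-4z + 3) - (-2z^2 + 3z + 5) = -2z^2 - 5.
N(3) = -23.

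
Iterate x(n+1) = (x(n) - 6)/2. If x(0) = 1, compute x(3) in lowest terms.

-41/8

x(1) = (1 - 6)/2 = -5/2.
x(2) = ((-5/2) - 6)/2 = -17/4.
x(3) = ((-17/4) - 6)/2 = -41/8.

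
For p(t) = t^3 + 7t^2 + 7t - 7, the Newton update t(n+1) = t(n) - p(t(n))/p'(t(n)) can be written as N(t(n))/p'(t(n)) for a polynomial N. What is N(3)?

p'(t) = 3t^2 + 14t + 7.
N(t) = t·p'(t) - p(t) = t·(3t^2 + 14t + 7) - (t^3 + 7t^2 + 7t - 7) = 2t^3 + 7t^2 + 7.
N(3) = 124.

124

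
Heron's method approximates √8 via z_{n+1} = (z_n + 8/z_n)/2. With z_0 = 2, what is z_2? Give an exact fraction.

17/6

z_1 = (2 + 8/2)/2 = 3.
z_2 = (3 + 8/3)/2 = 17/6.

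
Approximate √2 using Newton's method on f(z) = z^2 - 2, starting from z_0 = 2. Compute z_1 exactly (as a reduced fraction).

f'(z) = 2z.
f(2) = 2, f'(2) = 4, so z_1 = 2 - 2/4 = 3/2.

3/2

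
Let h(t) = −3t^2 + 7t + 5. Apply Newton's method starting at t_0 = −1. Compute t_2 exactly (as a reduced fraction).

h'(t) = −6t + 7.
h(−1) = −5, h'(−1) = 13, so t_1 = (−1) − (−5)/13 = −8/13.
h(−8/13) = −75/169, h'(−8/13) = 139/13, so t_2 = (−8/13) − (−75/169)/(139/13) = −1037/1807.

−1037/1807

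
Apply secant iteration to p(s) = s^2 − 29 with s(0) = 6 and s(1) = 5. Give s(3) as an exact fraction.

307/57

p(6) = 7, p(5) = −4. s(2) = 5 − (−4)·(5 − 6)/((−4) − 7) = 59/11.
p(5) = −4, p(59/11) = −28/121. s(3) = (59/11) − (−28/121)·((59/11) − 5)/((−28/121) − (−4)) = 307/57.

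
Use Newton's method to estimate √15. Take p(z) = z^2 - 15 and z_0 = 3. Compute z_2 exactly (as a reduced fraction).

p'(z) = 2z.
p(3) = -6, p'(3) = 6, so z_1 = 3 - (-6)/6 = 4.
p(4) = 1, p'(4) = 8, so z_2 = 4 - 1/8 = 31/8.

31/8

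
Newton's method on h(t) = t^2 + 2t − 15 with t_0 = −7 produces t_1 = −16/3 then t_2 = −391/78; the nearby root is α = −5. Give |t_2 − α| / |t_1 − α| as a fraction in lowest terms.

t_1 − α = −16/3 − (−5) = −16/3 + 5 = −1/3, so |t_1 − α| = 1/3.
t_2 − α = −391/78 − (−5) = −391/78 + 5 = −1/78, so |t_2 − α| = 1/78.
Ratio = (1/78) / (1/3) = 1/26.

1/26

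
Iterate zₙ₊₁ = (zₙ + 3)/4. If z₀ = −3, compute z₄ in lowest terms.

63/64

z₁ = ((−3) + 3)/4 = 0.
z₂ = (0 + 3)/4 = 3/4.
z₃ = ((3/4) + 3)/4 = 15/16.
z₄ = ((15/16) + 3)/4 = 63/64.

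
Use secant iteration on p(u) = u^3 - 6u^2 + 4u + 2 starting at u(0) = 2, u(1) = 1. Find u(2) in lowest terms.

8/7

p(2) = -6, p(1) = 1. u(2) = 1 - 1·(1 - 2)/(1 - (-6)) = 8/7.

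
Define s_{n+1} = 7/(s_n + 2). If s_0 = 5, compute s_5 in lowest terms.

329/185

s_1 = 7/(5 + 2) = 1.
s_2 = 7/(1 + 2) = 7/3.
s_3 = 7/(7/3 + 2) = 21/13.
s_4 = 7/(21/13 + 2) = 91/47.
s_5 = 7/(91/47 + 2) = 329/185.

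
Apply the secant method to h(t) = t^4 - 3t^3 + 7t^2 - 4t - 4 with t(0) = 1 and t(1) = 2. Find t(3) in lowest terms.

h(1) = -3, h(2) = 8. t(2) = 2 - 8·(2 - 1)/(8 - (-3)) = 14/11.
h(2) = 8, h(14/11) = -19224/14641. t(3) = (14/11) - (-19224/14641)·((14/11) - 2)/((-19224/14641) - 8) = 5860/4261.

5860/4261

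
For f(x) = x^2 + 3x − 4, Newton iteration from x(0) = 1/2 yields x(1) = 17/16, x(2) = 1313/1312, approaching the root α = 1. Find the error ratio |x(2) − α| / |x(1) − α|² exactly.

8/41

x(1) − α = 17/16 − 1 = 1/16, so |x(1) − α| = 1/16.
x(2) − α = 1313/1312 − 1 = 1/1312, so |x(2) − α| = 1/1312.
|x(1) − α|² = 1/256.
Ratio = (1/1312) / (1/256) = 8/41.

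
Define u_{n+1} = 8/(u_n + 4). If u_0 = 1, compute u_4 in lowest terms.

u_1 = 8/(1 + 4) = 8/5.
u_2 = 8/(8/5 + 4) = 10/7.
u_3 = 8/(10/7 + 4) = 28/19.
u_4 = 8/(28/19 + 4) = 19/13.

19/13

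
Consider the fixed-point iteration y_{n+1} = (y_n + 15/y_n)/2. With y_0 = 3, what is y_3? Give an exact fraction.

y_1 = (3 + 15/3)/2 = 4.
y_2 = (4 + 15/4)/2 = 31/8.
y_3 = (31/8 + 15/(31/8))/2 = 1921/496.

1921/496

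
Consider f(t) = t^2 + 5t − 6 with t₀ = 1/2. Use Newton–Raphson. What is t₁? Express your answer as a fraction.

f'(t) = 2t + 5.
f(1/2) = −13/4, f'(1/2) = 6, so t₁ = (1/2) − (−13/4)/6 = 25/24.

25/24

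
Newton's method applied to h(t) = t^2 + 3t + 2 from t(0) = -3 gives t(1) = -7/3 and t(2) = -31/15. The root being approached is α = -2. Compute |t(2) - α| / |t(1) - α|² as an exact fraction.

t(1) - α = -7/3 - (-2) = -7/3 + 2 = -1/3, so |t(1) - α| = 1/3.
t(2) - α = -31/15 - (-2) = -31/15 + 2 = -1/15, so |t(2) - α| = 1/15.
|t(1) - α|² = 1/9.
Ratio = (1/15) / (1/9) = 3/5.

3/5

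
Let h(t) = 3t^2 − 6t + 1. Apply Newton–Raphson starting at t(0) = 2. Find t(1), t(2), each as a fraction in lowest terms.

t(1) = 11/6, t(2) = 109/60

h'(t) = 6t − 6.
h(2) = 1, h'(2) = 6, so t(1) = 2 − 1/6 = 11/6.
h(11/6) = 1/12, h'(11/6) = 5, so t(2) = (11/6) − (1/12)/5 = 109/60.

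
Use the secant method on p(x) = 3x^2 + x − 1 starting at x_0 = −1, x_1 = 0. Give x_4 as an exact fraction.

p(−1) = 1, p(0) = −1. x_2 = 0 − (−1)·(0 − (−1))/((−1) − 1) = −1/2.
p(0) = −1, p(−1/2) = −3/4. x_3 = (−1/2) − (−3/4)·((−1/2) − 0)/((−3/4) − (−1)) = −2.
p(−1/2) = −3/4, p(−2) = 9. x_4 = (−2) − 9·((−2) − (−1/2))/(9 − (−3/4)) = −8/13.

−8/13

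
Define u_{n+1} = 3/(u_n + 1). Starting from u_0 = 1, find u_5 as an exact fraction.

78/59

u_1 = 3/(1 + 1) = 3/2.
u_2 = 3/(3/2 + 1) = 6/5.
u_3 = 3/(6/5 + 1) = 15/11.
u_4 = 3/(15/11 + 1) = 33/26.
u_5 = 3/(33/26 + 1) = 78/59.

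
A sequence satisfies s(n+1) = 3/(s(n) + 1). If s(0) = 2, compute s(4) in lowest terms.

15/11

s(1) = 3/(2 + 1) = 1.
s(2) = 3/(1 + 1) = 3/2.
s(3) = 3/(3/2 + 1) = 6/5.
s(4) = 3/(6/5 + 1) = 15/11.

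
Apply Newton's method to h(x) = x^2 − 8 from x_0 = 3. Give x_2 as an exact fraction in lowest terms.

577/204

h'(x) = 2x.
h(3) = 1, h'(3) = 6, so x_1 = 3 − 1/6 = 17/6.
h(17/6) = 1/36, h'(17/6) = 17/3, so x_2 = (17/6) − (1/36)/(17/3) = 577/204.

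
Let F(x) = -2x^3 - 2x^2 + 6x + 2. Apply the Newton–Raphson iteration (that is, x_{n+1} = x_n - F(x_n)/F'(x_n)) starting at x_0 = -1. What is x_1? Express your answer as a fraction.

0

F'(x) = -6x^2 - 4x + 6.
F(-1) = -4, F'(-1) = 4, so x_1 = (-1) - (-4)/4 = 0.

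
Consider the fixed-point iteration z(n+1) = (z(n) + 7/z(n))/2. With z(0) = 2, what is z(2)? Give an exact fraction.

233/88

z(1) = (2 + 7/2)/2 = 11/4.
z(2) = (11/4 + 7/(11/4))/2 = 233/88.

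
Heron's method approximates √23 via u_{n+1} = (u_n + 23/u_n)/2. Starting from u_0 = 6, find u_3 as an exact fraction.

92261137/19237776

u_1 = (6 + 23/6)/2 = 59/12.
u_2 = (59/12 + 23/(59/12))/2 = 6793/1416.
u_3 = (6793/1416 + 23/(6793/1416))/2 = 92261137/19237776.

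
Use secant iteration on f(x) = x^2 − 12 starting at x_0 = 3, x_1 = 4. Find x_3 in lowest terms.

f(3) = −3, f(4) = 4. x_2 = 4 − 4·(4 − 3)/(4 − (−3)) = 24/7.
f(4) = 4, f(24/7) = −12/49. x_3 = (24/7) − (−12/49)·((24/7) − 4)/((−12/49) − 4) = 45/13.

45/13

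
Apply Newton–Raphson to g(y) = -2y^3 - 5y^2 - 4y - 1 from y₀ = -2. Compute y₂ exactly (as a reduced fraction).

g'(y) = -6y^2 - 10y - 4.
g(-2) = 3, g'(-2) = -8, so y₁ = (-2) - 3/(-8) = -13/8.
g(-13/8) = 225/256, g'(-13/8) = -115/32, so y₂ = (-13/8) - (225/256)/(-115/32) = -127/92.

-127/92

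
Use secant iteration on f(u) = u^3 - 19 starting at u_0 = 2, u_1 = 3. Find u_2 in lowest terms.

49/19

f(2) = -11, f(3) = 8. u_2 = 3 - 8·(3 - 2)/(8 - (-11)) = 49/19.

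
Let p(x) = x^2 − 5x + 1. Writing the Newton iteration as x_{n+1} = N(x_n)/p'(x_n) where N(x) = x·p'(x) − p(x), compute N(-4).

15

p'(x) = 2x − 5.
N(x) = x·p'(x) − p(x) = x·(2x − 5) − (x^2 − 5x + 1) = x^2 − 1.
N(-4) = 15.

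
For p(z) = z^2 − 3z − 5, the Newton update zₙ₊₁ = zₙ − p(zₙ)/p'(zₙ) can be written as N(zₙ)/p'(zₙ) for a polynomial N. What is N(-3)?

14

p'(z) = 2z − 3.
N(z) = z·p'(z) − p(z) = z·(2z − 3) − (z^2 − 3z − 5) = z^2 + 5.
N(-3) = 14.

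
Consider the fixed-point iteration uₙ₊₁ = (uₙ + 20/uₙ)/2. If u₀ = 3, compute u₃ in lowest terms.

4858801/1086456

u₁ = (3 + 20/3)/2 = 29/6.
u₂ = (29/6 + 20/(29/6))/2 = 1561/348.
u₃ = (1561/348 + 20/(1561/348))/2 = 4858801/1086456.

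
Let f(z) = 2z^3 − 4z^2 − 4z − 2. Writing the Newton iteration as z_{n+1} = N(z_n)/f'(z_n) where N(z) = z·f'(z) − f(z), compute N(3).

f'(z) = 6z^2 − 8z − 4.
N(z) = z·f'(z) − f(z) = z·(6z^2 − 8z − 4) − (2z^3 − 4z^2 − 4z − 2) = 4z^3 − 4z^2 + 2.
N(3) = 74.

74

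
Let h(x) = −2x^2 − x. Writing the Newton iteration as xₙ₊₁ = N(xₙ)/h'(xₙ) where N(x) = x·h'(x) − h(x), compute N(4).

h'(x) = −4x − 1.
N(x) = x·h'(x) − h(x) = x·(−4x − 1) − (−2x^2 − x) = −2x^2.
N(4) = −32.

−32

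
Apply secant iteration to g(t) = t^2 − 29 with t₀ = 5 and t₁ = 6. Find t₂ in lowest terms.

g(5) = −4, g(6) = 7. t₂ = 6 − 7·(6 − 5)/(7 − (−4)) = 59/11.

59/11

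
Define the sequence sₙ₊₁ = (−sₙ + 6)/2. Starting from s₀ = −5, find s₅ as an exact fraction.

s₁ = (−(−5) + 6)/2 = 11/2.
s₂ = (−(11/2) + 6)/2 = 1/4.
s₃ = (−(1/4) + 6)/2 = 23/8.
s₄ = (−(23/8) + 6)/2 = 25/16.
s₅ = (−(25/16) + 6)/2 = 71/32.

71/32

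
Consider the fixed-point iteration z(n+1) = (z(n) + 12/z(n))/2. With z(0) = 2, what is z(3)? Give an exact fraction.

97/28

z(1) = (2 + 12/2)/2 = 4.
z(2) = (4 + 12/4)/2 = 7/2.
z(3) = (7/2 + 12/(7/2))/2 = 97/28.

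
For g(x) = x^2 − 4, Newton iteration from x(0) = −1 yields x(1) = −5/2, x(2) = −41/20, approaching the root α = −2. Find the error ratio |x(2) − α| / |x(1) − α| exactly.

1/10

x(1) − α = −5/2 − (−2) = −5/2 + 2 = −1/2, so |x(1) − α| = 1/2.
x(2) − α = −41/20 − (−2) = −41/20 + 2 = −1/20, so |x(2) − α| = 1/20.
Ratio = (1/20) / (1/2) = 1/10.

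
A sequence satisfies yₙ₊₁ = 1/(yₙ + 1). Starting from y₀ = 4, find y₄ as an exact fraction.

y₁ = 1/(4 + 1) = 1/5.
y₂ = 1/(1/5 + 1) = 5/6.
y₃ = 1/(5/6 + 1) = 6/11.
y₄ = 1/(6/11 + 1) = 11/17.

11/17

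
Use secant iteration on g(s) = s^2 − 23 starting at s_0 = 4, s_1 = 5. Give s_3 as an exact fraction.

g(4) = −7, g(5) = 2. s_2 = 5 − 2·(5 − 4)/(2 − (−7)) = 43/9.
g(5) = 2, g(43/9) = −14/81. s_3 = (43/9) − (−14/81)·((43/9) − 5)/((−14/81) − 2) = 211/44.

211/44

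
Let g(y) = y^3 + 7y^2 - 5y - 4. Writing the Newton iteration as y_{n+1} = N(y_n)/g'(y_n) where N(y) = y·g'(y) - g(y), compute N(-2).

16

g'(y) = 3y^2 + 14y - 5.
N(y) = y·g'(y) - g(y) = y·(3y^2 + 14y - 5) - (y^3 + 7y^2 - 5y - 4) = 2y^3 + 7y^2 + 4.
N(-2) = 16.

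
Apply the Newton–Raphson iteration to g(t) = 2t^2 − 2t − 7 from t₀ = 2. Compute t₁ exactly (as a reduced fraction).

g'(t) = 4t − 2.
g(2) = −3, g'(2) = 6, so t₁ = 2 − (−3)/6 = 5/2.

5/2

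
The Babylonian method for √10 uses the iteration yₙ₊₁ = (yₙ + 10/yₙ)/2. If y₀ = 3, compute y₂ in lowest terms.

721/228

y₁ = (3 + 10/3)/2 = 19/6.
y₂ = (19/6 + 10/(19/6))/2 = 721/228.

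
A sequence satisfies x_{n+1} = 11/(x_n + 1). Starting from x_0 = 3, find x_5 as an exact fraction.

x_1 = 11/(3 + 1) = 11/4.
x_2 = 11/(11/4 + 1) = 44/15.
x_3 = 11/(44/15 + 1) = 165/59.
x_4 = 11/(165/59 + 1) = 649/224.
x_5 = 11/(649/224 + 1) = 2464/873.

2464/873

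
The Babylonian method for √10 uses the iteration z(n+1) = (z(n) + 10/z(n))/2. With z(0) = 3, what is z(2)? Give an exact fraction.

721/228

z(1) = (3 + 10/3)/2 = 19/6.
z(2) = (19/6 + 10/(19/6))/2 = 721/228.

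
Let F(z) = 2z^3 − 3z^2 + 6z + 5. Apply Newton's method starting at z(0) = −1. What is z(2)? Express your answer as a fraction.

−203/342

F'(z) = 6z^2 − 6z + 6.
F(−1) = −6, F'(−1) = 18, so z(1) = (−1) − (−6)/18 = −2/3.
F(−2/3) = −25/27, F'(−2/3) = 38/3, so z(2) = (−2/3) − (−25/27)/(38/3) = −203/342.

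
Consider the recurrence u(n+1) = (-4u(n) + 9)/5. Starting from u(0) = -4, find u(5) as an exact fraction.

u(1) = (-4·(-4) + 9)/5 = 5.
u(2) = (-4·5 + 9)/5 = -11/5.
u(3) = (-4·(-11/5) + 9)/5 = 89/25.
u(4) = (-4·(89/25) + 9)/5 = -131/125.
u(5) = (-4·(-131/125) + 9)/5 = 1649/625.

1649/625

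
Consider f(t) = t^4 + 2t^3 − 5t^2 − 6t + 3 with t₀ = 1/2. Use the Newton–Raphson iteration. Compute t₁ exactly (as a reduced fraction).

19/48

f'(t) = 4t^3 + 6t^2 − 10t − 6.
f(1/2) = −15/16, f'(1/2) = −9, so t₁ = (1/2) − (−15/16)/(−9) = 19/48.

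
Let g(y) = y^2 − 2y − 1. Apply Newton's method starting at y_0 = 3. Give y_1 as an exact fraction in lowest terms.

5/2

g'(y) = 2y − 2.
g(3) = 2, g'(3) = 4, so y_1 = 3 − 2/4 = 5/2.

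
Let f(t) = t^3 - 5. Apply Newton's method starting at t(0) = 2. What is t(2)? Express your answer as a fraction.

f'(t) = 3t^2.
f(2) = 3, f'(2) = 12, so t(1) = 2 - 3/12 = 7/4.
f(7/4) = 23/64, f'(7/4) = 147/16, so t(2) = (7/4) - (23/64)/(147/16) = 503/294.

503/294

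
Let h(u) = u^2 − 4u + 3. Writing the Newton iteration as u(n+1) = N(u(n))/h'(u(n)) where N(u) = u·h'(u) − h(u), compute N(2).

1

h'(u) = 2u − 4.
N(u) = u·h'(u) − h(u) = u·(2u − 4) − (u^2 − 4u + 3) = u^2 − 3.
N(2) = 1.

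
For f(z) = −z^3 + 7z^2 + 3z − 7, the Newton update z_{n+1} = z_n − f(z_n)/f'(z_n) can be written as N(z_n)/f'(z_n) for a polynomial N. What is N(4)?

f'(z) = −3z^2 + 14z + 3.
N(z) = z·f'(z) − f(z) = z·(−3z^2 + 14z + 3) − (−z^3 + 7z^2 + 3z − 7) = −2z^3 + 7z^2 + 7.
N(4) = −9.

−9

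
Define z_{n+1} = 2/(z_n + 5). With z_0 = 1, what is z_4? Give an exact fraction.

86/231

z_1 = 2/(1 + 5) = 1/3.
z_2 = 2/(1/3 + 5) = 3/8.
z_3 = 2/(3/8 + 5) = 16/43.
z_4 = 2/(16/43 + 5) = 86/231.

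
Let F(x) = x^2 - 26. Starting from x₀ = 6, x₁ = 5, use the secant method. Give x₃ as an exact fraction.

F(6) = 10, F(5) = -1. x₂ = 5 - (-1)·(5 - 6)/((-1) - 10) = 56/11.
F(5) = -1, F(56/11) = -10/121. x₃ = (56/11) - (-10/121)·((56/11) - 5)/((-10/121) - (-1)) = 566/111.

566/111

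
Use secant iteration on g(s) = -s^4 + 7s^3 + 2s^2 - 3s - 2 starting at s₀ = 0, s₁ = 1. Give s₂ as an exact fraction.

2/5

g(0) = -2, g(1) = 3. s₂ = 1 - 3·(1 - 0)/(3 - (-2)) = 2/5.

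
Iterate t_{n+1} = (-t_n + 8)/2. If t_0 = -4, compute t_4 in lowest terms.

9/4

t_1 = (-(-4) + 8)/2 = 6.
t_2 = (-6 + 8)/2 = 1.
t_3 = (-1 + 8)/2 = 7/2.
t_4 = (-(7/2) + 8)/2 = 9/4.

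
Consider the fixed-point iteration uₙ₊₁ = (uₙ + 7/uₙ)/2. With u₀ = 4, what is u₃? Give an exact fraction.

u₁ = (4 + 7/4)/2 = 23/8.
u₂ = (23/8 + 7/(23/8))/2 = 977/368.
u₃ = (977/368 + 7/(977/368))/2 = 1902497/719072.

1902497/719072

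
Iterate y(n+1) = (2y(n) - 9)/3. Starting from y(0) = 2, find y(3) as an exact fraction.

y(1) = (2·2 - 9)/3 = -5/3.
y(2) = (2·(-5/3) - 9)/3 = -37/9.
y(3) = (2·(-37/9) - 9)/3 = -155/27.

-155/27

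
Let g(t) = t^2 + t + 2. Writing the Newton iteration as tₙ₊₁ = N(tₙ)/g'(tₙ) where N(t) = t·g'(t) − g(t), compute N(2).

g'(t) = 2t + 1.
N(t) = t·g'(t) − g(t) = t·(2t + 1) − (t^2 + t + 2) = t^2 − 2.
N(2) = 2.

2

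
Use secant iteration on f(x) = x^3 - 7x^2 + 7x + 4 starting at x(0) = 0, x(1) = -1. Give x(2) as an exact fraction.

f(0) = 4, f(-1) = -11. x(2) = (-1) - (-11)·((-1) - 0)/((-11) - 4) = -4/15.

-4/15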